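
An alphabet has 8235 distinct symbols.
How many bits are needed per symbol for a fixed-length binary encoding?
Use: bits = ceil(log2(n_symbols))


log2(8235) = 13.0076
Bracket: 2^13 = 8192 < 8235 <= 2^14 = 16384
So ceil(log2(8235)) = 14

bits = ceil(log2(8235)) = ceil(13.0076) = 14 bits


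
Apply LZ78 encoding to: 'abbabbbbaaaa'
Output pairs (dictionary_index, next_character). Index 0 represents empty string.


LZ78 encoding steps:
Dictionary: {0: ''}
Step 1: w='' (idx 0), next='a' -> output (0, 'a'), add 'a' as idx 1
Step 2: w='' (idx 0), next='b' -> output (0, 'b'), add 'b' as idx 2
Step 3: w='b' (idx 2), next='a' -> output (2, 'a'), add 'ba' as idx 3
Step 4: w='b' (idx 2), next='b' -> output (2, 'b'), add 'bb' as idx 4
Step 5: w='bb' (idx 4), next='a' -> output (4, 'a'), add 'bba' as idx 5
Step 6: w='a' (idx 1), next='a' -> output (1, 'a'), add 'aa' as idx 6
Step 7: w='a' (idx 1), end of input -> output (1, '')


Encoded: [(0, 'a'), (0, 'b'), (2, 'a'), (2, 'b'), (4, 'a'), (1, 'a'), (1, '')]


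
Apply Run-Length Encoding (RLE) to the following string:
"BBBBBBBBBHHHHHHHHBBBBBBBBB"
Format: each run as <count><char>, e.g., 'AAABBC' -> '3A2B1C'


Scanning runs left to right:
  i=0: run of 'B' x 9 -> '9B'
  i=9: run of 'H' x 8 -> '8H'
  i=17: run of 'B' x 9 -> '9B'

RLE = 9B8H9B


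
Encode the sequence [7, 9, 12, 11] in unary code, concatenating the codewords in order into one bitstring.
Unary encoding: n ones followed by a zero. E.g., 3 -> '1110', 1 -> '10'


Encode each number as n ones followed by a terminating 0:
  7 -> 11111110 (8 bits)
  9 -> 1111111110 (10 bits)
  12 -> 1111111111110 (13 bits)
  11 -> 111111111110 (12 bits)
Total length = 8 + 10 + 13 + 12 = 43 bits.

Unary([7, 9, 12, 11]) = 1111111011111111101111111111110111111111110 (43 bits)


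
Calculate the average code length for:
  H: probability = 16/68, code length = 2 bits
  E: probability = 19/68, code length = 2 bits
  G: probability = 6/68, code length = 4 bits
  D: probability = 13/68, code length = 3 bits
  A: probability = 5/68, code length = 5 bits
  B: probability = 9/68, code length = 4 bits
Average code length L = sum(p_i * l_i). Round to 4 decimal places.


Weighted contributions p_i * l_i:
  H: (16/68) * 2 = 32/68
  E: (19/68) * 2 = 38/68
  G: (6/68) * 4 = 24/68
  D: (13/68) * 3 = 39/68
  A: (5/68) * 5 = 25/68
  B: (9/68) * 4 = 36/68
Sum = (32 + 38 + 24 + 39 + 25 + 36)/68 = 194/68

L = 194/68 = 2.8529 bits/symbol


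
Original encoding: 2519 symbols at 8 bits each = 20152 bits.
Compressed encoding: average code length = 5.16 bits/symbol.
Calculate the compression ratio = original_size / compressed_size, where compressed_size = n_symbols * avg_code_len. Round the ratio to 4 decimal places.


original_size = n_symbols * orig_bits = 2519 * 8 = 20152 bits
compressed_size = n_symbols * avg_code_len = 2519 * 5.16 = 12998.04 bits
ratio = original_size / compressed_size = 20152 / 12998.04 = 1.5504

Compression ratio = 1.5504


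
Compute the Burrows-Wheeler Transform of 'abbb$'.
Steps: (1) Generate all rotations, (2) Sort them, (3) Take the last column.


Rotations (sorted):
  0: $abbb -> last char: b
  1: abbb$ -> last char: $
  2: b$abb -> last char: b
  3: bb$ab -> last char: b
  4: bbb$a -> last char: a


BWT = b$bba


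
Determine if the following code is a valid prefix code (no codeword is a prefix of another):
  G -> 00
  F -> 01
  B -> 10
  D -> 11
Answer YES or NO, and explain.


Checking each pair (does one codeword prefix another?):
  G='00' vs F='01': no prefix
  G='00' vs B='10': no prefix
  G='00' vs D='11': no prefix
  F='01' vs G='00': no prefix
  F='01' vs B='10': no prefix
  F='01' vs D='11': no prefix
  B='10' vs G='00': no prefix
  B='10' vs F='01': no prefix
  B='10' vs D='11': no prefix
  D='11' vs G='00': no prefix
  D='11' vs F='01': no prefix
  D='11' vs B='10': no prefix
No violation found over all pairs.

YES -- this is a valid prefix code. No codeword is a prefix of any other codeword.


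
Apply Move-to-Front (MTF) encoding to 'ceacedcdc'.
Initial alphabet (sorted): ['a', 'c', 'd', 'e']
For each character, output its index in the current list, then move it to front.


MTF encoding:
'c': index 1 in ['a', 'c', 'd', 'e'] -> ['c', 'a', 'd', 'e']
'e': index 3 in ['c', 'a', 'd', 'e'] -> ['e', 'c', 'a', 'd']
'a': index 2 in ['e', 'c', 'a', 'd'] -> ['a', 'e', 'c', 'd']
'c': index 2 in ['a', 'e', 'c', 'd'] -> ['c', 'a', 'e', 'd']
'e': index 2 in ['c', 'a', 'e', 'd'] -> ['e', 'c', 'a', 'd']
'd': index 3 in ['e', 'c', 'a', 'd'] -> ['d', 'e', 'c', 'a']
'c': index 2 in ['d', 'e', 'c', 'a'] -> ['c', 'd', 'e', 'a']
'd': index 1 in ['c', 'd', 'e', 'a'] -> ['d', 'c', 'e', 'a']
'c': index 1 in ['d', 'c', 'e', 'a'] -> ['c', 'd', 'e', 'a']


Output: [1, 3, 2, 2, 2, 3, 2, 1, 1]


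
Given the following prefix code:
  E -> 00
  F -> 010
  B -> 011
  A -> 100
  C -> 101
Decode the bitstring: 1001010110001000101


Decoding step by step:
Bits 100 -> A
Bits 101 -> C
Bits 011 -> B
Bits 00 -> E
Bits 010 -> F
Bits 00 -> E
Bits 101 -> C


Decoded message: ACBEFEC


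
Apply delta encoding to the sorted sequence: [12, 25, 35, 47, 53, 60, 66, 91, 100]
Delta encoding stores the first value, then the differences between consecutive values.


First value: 12
Deltas:
  25 - 12 = 13
  35 - 25 = 10
  47 - 35 = 12
  53 - 47 = 6
  60 - 53 = 7
  66 - 60 = 6
  91 - 66 = 25
  100 - 91 = 9


Delta encoded: [12, 13, 10, 12, 6, 7, 6, 25, 9]


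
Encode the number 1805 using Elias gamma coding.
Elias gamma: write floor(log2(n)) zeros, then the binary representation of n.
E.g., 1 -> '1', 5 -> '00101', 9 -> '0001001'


num_bits = floor(log2(1805)) + 1 = 11
leading_zeros = num_bits - 1 = 10
binary(1805) = 11100001101

Elias gamma(1805) = '0000000000' + '11100001101' = 000000000011100001101 (21 bits)


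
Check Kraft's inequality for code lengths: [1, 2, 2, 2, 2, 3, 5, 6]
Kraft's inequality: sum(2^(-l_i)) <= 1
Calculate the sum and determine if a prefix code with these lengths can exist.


Sum = 2^(-1) + 2^(-2) + 2^(-2) + 2^(-2) + 2^(-2) + 2^(-3) + 2^(-5) + 2^(-6)
    = 0.5 + 0.25 + 0.25 + 0.25 + 0.25 + 0.125 + 0.03125 + 0.015625
    = 107/64 = 1.671875
Since 1.671875 > 1, Kraft's inequality is NOT satisfied.
A prefix code with these lengths CANNOT exist.

Kraft sum = 1.671875. Not satisfied.


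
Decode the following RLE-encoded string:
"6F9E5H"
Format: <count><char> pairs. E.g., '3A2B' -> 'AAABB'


Expanding each <count><char> pair:
  6F -> 'FFFFFF'
  9E -> 'EEEEEEEEE'
  5H -> 'HHHHH'

Decoded = FFFFFFEEEEEEEEEHHHHH


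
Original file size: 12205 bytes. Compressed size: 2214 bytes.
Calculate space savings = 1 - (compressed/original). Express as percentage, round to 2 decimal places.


ratio = compressed/original = 2214/12205 = 0.181401
savings = 1 - ratio = 1 - 0.181401 = 0.818599
as a percentage: 0.818599 * 100 = 81.86%

Space savings = 1 - 2214/12205 = 81.86%


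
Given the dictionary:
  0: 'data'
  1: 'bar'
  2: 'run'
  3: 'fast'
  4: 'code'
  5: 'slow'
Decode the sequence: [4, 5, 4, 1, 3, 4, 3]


Look up each index in the dictionary:
  4 -> 'code'
  5 -> 'slow'
  4 -> 'code'
  1 -> 'bar'
  3 -> 'fast'
  4 -> 'code'
  3 -> 'fast'

Decoded: "code slow code bar fast code fast"


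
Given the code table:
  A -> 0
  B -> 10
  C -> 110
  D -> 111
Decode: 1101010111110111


Decoding:
110 -> C
10 -> B
10 -> B
111 -> D
110 -> C
111 -> D


Result: CBBDCD


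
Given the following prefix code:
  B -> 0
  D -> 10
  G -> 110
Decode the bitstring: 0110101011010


Decoding step by step:
Bits 0 -> B
Bits 110 -> G
Bits 10 -> D
Bits 10 -> D
Bits 110 -> G
Bits 10 -> D


Decoded message: BGDDGD


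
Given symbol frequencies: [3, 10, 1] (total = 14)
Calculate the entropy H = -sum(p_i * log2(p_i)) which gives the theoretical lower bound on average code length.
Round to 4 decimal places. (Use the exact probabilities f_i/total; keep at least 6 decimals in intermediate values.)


Per-symbol terms -p_i * log2(p_i) with p_i = f_i/14:
  p = 3/14 = 0.214286: log2(p) = -2.222392, -p*log2(p) = 0.476227
  p = 10/14 = 0.714286: log2(p) = -0.485427, -p*log2(p) = 0.346733
  p = 1/14 = 0.071429: log2(p) = -3.807355, -p*log2(p) = 0.271954
H = 0.476227 + 0.346733 + 0.271954 = 1.094914

H = 1.0949 bits/symbol


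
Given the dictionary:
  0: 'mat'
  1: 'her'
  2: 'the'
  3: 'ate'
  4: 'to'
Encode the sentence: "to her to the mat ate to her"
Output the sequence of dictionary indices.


Look up each word in the dictionary:
  'to' -> 4
  'her' -> 1
  'to' -> 4
  'the' -> 2
  'mat' -> 0
  'ate' -> 3
  'to' -> 4
  'her' -> 1

Encoded: [4, 1, 4, 2, 0, 3, 4, 1]


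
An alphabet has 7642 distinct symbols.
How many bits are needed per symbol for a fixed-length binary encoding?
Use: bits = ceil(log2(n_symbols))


log2(7642) = 12.8997
Bracket: 2^12 = 4096 < 7642 <= 2^13 = 8192
So ceil(log2(7642)) = 13

bits = ceil(log2(7642)) = ceil(12.8997) = 13 bits


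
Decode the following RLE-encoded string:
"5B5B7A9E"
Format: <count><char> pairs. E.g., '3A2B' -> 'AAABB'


Expanding each <count><char> pair:
  5B -> 'BBBBB'
  5B -> 'BBBBB'
  7A -> 'AAAAAAA'
  9E -> 'EEEEEEEEE'

Decoded = BBBBBBBBBBAAAAAAAEEEEEEEEE


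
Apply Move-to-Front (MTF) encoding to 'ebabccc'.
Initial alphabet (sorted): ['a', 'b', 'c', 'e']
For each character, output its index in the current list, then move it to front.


MTF encoding:
'e': index 3 in ['a', 'b', 'c', 'e'] -> ['e', 'a', 'b', 'c']
'b': index 2 in ['e', 'a', 'b', 'c'] -> ['b', 'e', 'a', 'c']
'a': index 2 in ['b', 'e', 'a', 'c'] -> ['a', 'b', 'e', 'c']
'b': index 1 in ['a', 'b', 'e', 'c'] -> ['b', 'a', 'e', 'c']
'c': index 3 in ['b', 'a', 'e', 'c'] -> ['c', 'b', 'a', 'e']
'c': index 0 in ['c', 'b', 'a', 'e'] -> ['c', 'b', 'a', 'e']
'c': index 0 in ['c', 'b', 'a', 'e'] -> ['c', 'b', 'a', 'e']


Output: [3, 2, 2, 1, 3, 0, 0]


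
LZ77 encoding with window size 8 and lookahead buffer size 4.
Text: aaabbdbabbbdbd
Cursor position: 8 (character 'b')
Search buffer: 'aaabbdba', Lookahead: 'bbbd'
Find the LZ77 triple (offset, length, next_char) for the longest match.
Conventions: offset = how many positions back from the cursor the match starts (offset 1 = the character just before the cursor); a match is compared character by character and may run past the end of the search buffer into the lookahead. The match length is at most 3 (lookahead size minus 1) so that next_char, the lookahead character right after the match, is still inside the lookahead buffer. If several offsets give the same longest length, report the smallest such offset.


Try each offset into the search buffer:
  offset=1 (pos 7, char 'a'): match length 0
  offset=2 (pos 6, char 'b'): match length 1
  offset=3 (pos 5, char 'd'): match length 0
  offset=4 (pos 4, char 'b'): match length 1
  offset=5 (pos 3, char 'b'): match length 2
  offset=6 (pos 2, char 'a'): match length 0
  offset=7 (pos 1, char 'a'): match length 0
  offset=8 (pos 0, char 'a'): match length 0
Longest match has length 2 at offset 5.
next_char = character at position 8 + 2 = 10 -> 'b'

Best match: offset=5, length=2 (matching 'bb' starting at position 3)
LZ77 triple: (5, 2, 'b')


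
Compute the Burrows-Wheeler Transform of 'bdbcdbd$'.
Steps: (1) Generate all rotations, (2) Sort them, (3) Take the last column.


Rotations (sorted):
  0: $bdbcdbd -> last char: d
  1: bcdbd$bd -> last char: d
  2: bd$bdbcd -> last char: d
  3: bdbcdbd$ -> last char: $
  4: cdbd$bdb -> last char: b
  5: d$bdbcdb -> last char: b
  6: dbcdbd$b -> last char: b
  7: dbd$bdbc -> last char: c


BWT = ddd$bbbc


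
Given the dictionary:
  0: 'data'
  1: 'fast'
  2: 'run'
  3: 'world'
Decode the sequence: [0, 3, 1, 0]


Look up each index in the dictionary:
  0 -> 'data'
  3 -> 'world'
  1 -> 'fast'
  0 -> 'data'

Decoded: "data world fast data"


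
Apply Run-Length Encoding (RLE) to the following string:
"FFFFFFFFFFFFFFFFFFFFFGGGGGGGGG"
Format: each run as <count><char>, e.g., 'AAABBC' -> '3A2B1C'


Scanning runs left to right:
  i=0: run of 'F' x 21 -> '21F'
  i=21: run of 'G' x 9 -> '9G'

RLE = 21F9G


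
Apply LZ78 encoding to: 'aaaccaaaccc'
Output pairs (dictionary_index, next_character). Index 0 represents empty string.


LZ78 encoding steps:
Dictionary: {0: ''}
Step 1: w='' (idx 0), next='a' -> output (0, 'a'), add 'a' as idx 1
Step 2: w='a' (idx 1), next='a' -> output (1, 'a'), add 'aa' as idx 2
Step 3: w='' (idx 0), next='c' -> output (0, 'c'), add 'c' as idx 3
Step 4: w='c' (idx 3), next='a' -> output (3, 'a'), add 'ca' as idx 4
Step 5: w='aa' (idx 2), next='c' -> output (2, 'c'), add 'aac' as idx 5
Step 6: w='c' (idx 3), next='c' -> output (3, 'c'), add 'cc' as idx 6


Encoded: [(0, 'a'), (1, 'a'), (0, 'c'), (3, 'a'), (2, 'c'), (3, 'c')]


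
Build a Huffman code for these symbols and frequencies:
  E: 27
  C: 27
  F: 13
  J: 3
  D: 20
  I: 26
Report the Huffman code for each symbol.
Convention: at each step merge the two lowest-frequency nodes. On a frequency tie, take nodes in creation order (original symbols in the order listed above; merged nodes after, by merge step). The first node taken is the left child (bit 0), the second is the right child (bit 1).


Huffman tree construction:
Step 1: Merge J(3) + F(13) = 16
Step 2: Merge (J+F)(16) + D(20) = 36
Step 3: Merge I(26) + E(27) = 53
Step 4: Merge C(27) + ((J+F)+D)(36) = 63
Step 5: Merge (I+E)(53) + (C+((J+F)+D))(63) = 116
Read each symbol's code off the tree from the root (left child = 0, right child = 1).

Codes:
  E: 01 (length 2)
  C: 10 (length 2)
  F: 1101 (length 4)
  J: 1100 (length 4)
  D: 111 (length 3)
  I: 00 (length 2)
Average code length: 284/116 = 2.4483 bits/symbol


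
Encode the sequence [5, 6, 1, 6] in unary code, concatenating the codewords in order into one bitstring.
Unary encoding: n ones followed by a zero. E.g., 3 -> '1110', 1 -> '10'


Encode each number as n ones followed by a terminating 0:
  5 -> 111110 (6 bits)
  6 -> 1111110 (7 bits)
  1 -> 10 (2 bits)
  6 -> 1111110 (7 bits)
Total length = 6 + 7 + 2 + 7 = 22 bits.

Unary([5, 6, 1, 6]) = 1111101111110101111110 (22 bits)


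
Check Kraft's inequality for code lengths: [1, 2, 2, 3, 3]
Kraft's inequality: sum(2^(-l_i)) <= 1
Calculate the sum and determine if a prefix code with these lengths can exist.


Sum = 2^(-1) + 2^(-2) + 2^(-2) + 2^(-3) + 2^(-3)
    = 0.5 + 0.25 + 0.25 + 0.125 + 0.125
    = 10/8 = 1.25
Since 1.25 > 1, Kraft's inequality is NOT satisfied.
A prefix code with these lengths CANNOT exist.

Kraft sum = 1.25. Not satisfied.


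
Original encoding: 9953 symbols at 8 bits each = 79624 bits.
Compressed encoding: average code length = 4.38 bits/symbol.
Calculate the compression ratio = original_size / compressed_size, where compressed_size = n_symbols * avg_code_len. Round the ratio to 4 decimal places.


original_size = n_symbols * orig_bits = 9953 * 8 = 79624 bits
compressed_size = n_symbols * avg_code_len = 9953 * 4.38 = 43594.14 bits
ratio = original_size / compressed_size = 79624 / 43594.14 = 1.8265

Compression ratio = 1.8265


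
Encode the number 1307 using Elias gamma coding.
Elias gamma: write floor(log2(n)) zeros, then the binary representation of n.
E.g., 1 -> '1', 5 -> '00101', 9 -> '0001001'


num_bits = floor(log2(1307)) + 1 = 11
leading_zeros = num_bits - 1 = 10
binary(1307) = 10100011011

Elias gamma(1307) = '0000000000' + '10100011011' = 000000000010100011011 (21 bits)


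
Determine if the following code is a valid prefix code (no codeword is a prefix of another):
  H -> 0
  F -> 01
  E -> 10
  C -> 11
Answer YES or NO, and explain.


Checking each pair (does one codeword prefix another?):
  H='0' vs F='01': prefix -- VIOLATION

NO -- this is NOT a valid prefix code. H (0) is a prefix of F (01).


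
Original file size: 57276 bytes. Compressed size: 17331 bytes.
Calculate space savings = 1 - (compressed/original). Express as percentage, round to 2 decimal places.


ratio = compressed/original = 17331/57276 = 0.302587
savings = 1 - ratio = 1 - 0.302587 = 0.697413
as a percentage: 0.697413 * 100 = 69.74%

Space savings = 1 - 17331/57276 = 69.74%


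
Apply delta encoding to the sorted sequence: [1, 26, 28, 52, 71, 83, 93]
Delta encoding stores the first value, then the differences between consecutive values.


First value: 1
Deltas:
  26 - 1 = 25
  28 - 26 = 2
  52 - 28 = 24
  71 - 52 = 19
  83 - 71 = 12
  93 - 83 = 10


Delta encoded: [1, 25, 2, 24, 19, 12, 10]


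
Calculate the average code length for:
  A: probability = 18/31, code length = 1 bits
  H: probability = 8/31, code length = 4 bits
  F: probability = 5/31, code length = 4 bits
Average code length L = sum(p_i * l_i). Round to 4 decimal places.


Weighted contributions p_i * l_i:
  A: (18/31) * 1 = 18/31
  H: (8/31) * 4 = 32/31
  F: (5/31) * 4 = 20/31
Sum = (18 + 32 + 20)/31 = 70/31

L = 70/31 = 2.2581 bits/symbol


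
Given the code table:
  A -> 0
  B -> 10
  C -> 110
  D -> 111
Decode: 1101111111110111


Decoding:
110 -> C
111 -> D
111 -> D
111 -> D
0 -> A
111 -> D


Result: CDDDAD


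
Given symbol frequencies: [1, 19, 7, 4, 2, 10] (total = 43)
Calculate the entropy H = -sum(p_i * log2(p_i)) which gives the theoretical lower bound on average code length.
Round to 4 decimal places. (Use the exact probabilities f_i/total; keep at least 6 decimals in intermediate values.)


Per-symbol terms -p_i * log2(p_i) with p_i = f_i/43:
  p = 1/43 = 0.023256: log2(p) = -5.426265, -p*log2(p) = 0.126192
  p = 19/43 = 0.441860: log2(p) = -1.178337, -p*log2(p) = 0.520661
  p = 7/43 = 0.162791: log2(p) = -2.618910, -p*log2(p) = 0.426334
  p = 4/43 = 0.093023: log2(p) = -3.426265, -p*log2(p) = 0.318722
  p = 2/43 = 0.046512: log2(p) = -4.426265, -p*log2(p) = 0.205873
  p = 10/43 = 0.232558: log2(p) = -2.104337, -p*log2(p) = 0.489381
H = 0.126192 + 0.520661 + 0.426334 + 0.318722 + 0.205873 + 0.489381 = 2.087163

H = 2.0872 bits/symbol


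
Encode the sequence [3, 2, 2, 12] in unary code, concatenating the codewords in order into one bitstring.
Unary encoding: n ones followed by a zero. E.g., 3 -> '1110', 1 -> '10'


Encode each number as n ones followed by a terminating 0:
  3 -> 1110 (4 bits)
  2 -> 110 (3 bits)
  2 -> 110 (3 bits)
  12 -> 1111111111110 (13 bits)
Total length = 4 + 3 + 3 + 13 = 23 bits.

Unary([3, 2, 2, 12]) = 11101101101111111111110 (23 bits)


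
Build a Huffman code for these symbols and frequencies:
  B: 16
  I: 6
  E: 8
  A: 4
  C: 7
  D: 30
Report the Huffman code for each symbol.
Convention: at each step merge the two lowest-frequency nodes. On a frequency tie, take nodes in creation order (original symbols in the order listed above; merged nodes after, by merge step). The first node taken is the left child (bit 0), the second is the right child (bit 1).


Huffman tree construction:
Step 1: Merge A(4) + I(6) = 10
Step 2: Merge C(7) + E(8) = 15
Step 3: Merge (A+I)(10) + (C+E)(15) = 25
Step 4: Merge B(16) + ((A+I)+(C+E))(25) = 41
Step 5: Merge D(30) + (B+((A+I)+(C+E)))(41) = 71
Read each symbol's code off the tree from the root (left child = 0, right child = 1).

Codes:
  B: 10 (length 2)
  I: 1101 (length 4)
  E: 1111 (length 4)
  A: 1100 (length 4)
  C: 1110 (length 4)
  D: 0 (length 1)
Average code length: 162/71 = 2.2817 bits/symbol


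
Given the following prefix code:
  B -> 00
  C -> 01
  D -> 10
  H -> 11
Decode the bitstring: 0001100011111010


Decoding step by step:
Bits 00 -> B
Bits 01 -> C
Bits 10 -> D
Bits 00 -> B
Bits 11 -> H
Bits 11 -> H
Bits 10 -> D
Bits 10 -> D


Decoded message: BCDBHHDD


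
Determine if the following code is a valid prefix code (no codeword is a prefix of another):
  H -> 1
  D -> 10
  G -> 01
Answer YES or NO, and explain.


Checking each pair (does one codeword prefix another?):
  H='1' vs D='10': prefix -- VIOLATION

NO -- this is NOT a valid prefix code. H (1) is a prefix of D (10).


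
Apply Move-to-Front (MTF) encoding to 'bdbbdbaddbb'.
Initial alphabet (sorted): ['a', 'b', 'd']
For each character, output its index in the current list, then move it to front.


MTF encoding:
'b': index 1 in ['a', 'b', 'd'] -> ['b', 'a', 'd']
'd': index 2 in ['b', 'a', 'd'] -> ['d', 'b', 'a']
'b': index 1 in ['d', 'b', 'a'] -> ['b', 'd', 'a']
'b': index 0 in ['b', 'd', 'a'] -> ['b', 'd', 'a']
'd': index 1 in ['b', 'd', 'a'] -> ['d', 'b', 'a']
'b': index 1 in ['d', 'b', 'a'] -> ['b', 'd', 'a']
'a': index 2 in ['b', 'd', 'a'] -> ['a', 'b', 'd']
'd': index 2 in ['a', 'b', 'd'] -> ['d', 'a', 'b']
'd': index 0 in ['d', 'a', 'b'] -> ['d', 'a', 'b']
'b': index 2 in ['d', 'a', 'b'] -> ['b', 'd', 'a']
'b': index 0 in ['b', 'd', 'a'] -> ['b', 'd', 'a']


Output: [1, 2, 1, 0, 1, 1, 2, 2, 0, 2, 0]


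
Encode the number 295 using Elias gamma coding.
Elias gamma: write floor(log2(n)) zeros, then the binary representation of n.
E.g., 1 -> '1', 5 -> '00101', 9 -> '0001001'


num_bits = floor(log2(295)) + 1 = 9
leading_zeros = num_bits - 1 = 8
binary(295) = 100100111

Elias gamma(295) = '00000000' + '100100111' = 00000000100100111 (17 bits)


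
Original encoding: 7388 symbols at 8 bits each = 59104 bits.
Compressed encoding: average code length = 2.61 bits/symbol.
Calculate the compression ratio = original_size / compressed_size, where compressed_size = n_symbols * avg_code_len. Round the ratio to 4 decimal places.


original_size = n_symbols * orig_bits = 7388 * 8 = 59104 bits
compressed_size = n_symbols * avg_code_len = 7388 * 2.61 = 19282.68 bits
ratio = original_size / compressed_size = 59104 / 19282.68 = 3.0651

Compression ratio = 3.0651


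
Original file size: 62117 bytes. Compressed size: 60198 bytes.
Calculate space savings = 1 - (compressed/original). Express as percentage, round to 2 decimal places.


ratio = compressed/original = 60198/62117 = 0.969107
savings = 1 - ratio = 1 - 0.969107 = 0.030893
as a percentage: 0.030893 * 100 = 3.09%

Space savings = 1 - 60198/62117 = 3.09%


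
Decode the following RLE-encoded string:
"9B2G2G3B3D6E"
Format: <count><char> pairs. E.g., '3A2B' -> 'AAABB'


Expanding each <count><char> pair:
  9B -> 'BBBBBBBBB'
  2G -> 'GG'
  2G -> 'GG'
  3B -> 'BBB'
  3D -> 'DDD'
  6E -> 'EEEEEE'

Decoded = BBBBBBBBBGGGGBBBDDDEEEEEE


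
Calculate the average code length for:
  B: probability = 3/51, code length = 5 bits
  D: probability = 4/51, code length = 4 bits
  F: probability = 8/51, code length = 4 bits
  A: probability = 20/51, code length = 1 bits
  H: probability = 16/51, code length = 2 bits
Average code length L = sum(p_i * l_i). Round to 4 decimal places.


Weighted contributions p_i * l_i:
  B: (3/51) * 5 = 15/51
  D: (4/51) * 4 = 16/51
  F: (8/51) * 4 = 32/51
  A: (20/51) * 1 = 20/51
  H: (16/51) * 2 = 32/51
Sum = (15 + 16 + 32 + 20 + 32)/51 = 115/51

L = 115/51 = 2.2549 bits/symbol


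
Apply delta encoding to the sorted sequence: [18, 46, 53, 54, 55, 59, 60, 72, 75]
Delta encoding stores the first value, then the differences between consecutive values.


First value: 18
Deltas:
  46 - 18 = 28
  53 - 46 = 7
  54 - 53 = 1
  55 - 54 = 1
  59 - 55 = 4
  60 - 59 = 1
  72 - 60 = 12
  75 - 72 = 3


Delta encoded: [18, 28, 7, 1, 1, 4, 1, 12, 3]


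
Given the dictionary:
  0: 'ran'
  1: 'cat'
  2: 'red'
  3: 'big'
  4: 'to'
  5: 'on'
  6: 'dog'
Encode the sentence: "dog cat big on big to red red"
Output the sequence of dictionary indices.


Look up each word in the dictionary:
  'dog' -> 6
  'cat' -> 1
  'big' -> 3
  'on' -> 5
  'big' -> 3
  'to' -> 4
  'red' -> 2
  'red' -> 2

Encoded: [6, 1, 3, 5, 3, 4, 2, 2]


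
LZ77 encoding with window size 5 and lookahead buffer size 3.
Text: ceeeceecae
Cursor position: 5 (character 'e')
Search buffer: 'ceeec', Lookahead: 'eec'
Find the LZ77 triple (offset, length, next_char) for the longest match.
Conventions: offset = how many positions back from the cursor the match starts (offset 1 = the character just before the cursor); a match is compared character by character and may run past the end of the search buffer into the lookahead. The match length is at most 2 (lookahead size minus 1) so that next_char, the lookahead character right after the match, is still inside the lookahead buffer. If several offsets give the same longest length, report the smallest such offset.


Try each offset into the search buffer:
  offset=1 (pos 4, char 'c'): match length 0
  offset=2 (pos 3, char 'e'): match length 1
  offset=3 (pos 2, char 'e'): match length 2
  offset=4 (pos 1, char 'e'): match length 2
  offset=5 (pos 0, char 'c'): match length 0
Longest match has length 2, found at offsets 3, 4; take the smallest, offset 3.
next_char = character at position 5 + 2 = 7 -> 'c'

Best match: offset=3, length=2 (matching 'ee' starting at position 2)
LZ77 triple: (3, 2, 'c')


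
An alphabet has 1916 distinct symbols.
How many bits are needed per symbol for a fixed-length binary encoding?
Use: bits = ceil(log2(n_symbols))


log2(1916) = 10.9039
Bracket: 2^10 = 1024 < 1916 <= 2^11 = 2048
So ceil(log2(1916)) = 11

bits = ceil(log2(1916)) = ceil(10.9039) = 11 bits


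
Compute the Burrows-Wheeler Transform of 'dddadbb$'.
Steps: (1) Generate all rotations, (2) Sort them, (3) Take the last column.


Rotations (sorted):
  0: $dddadbb -> last char: b
  1: adbb$ddd -> last char: d
  2: b$dddadb -> last char: b
  3: bb$dddad -> last char: d
  4: dadbb$dd -> last char: d
  5: dbb$ddda -> last char: a
  6: ddadbb$d -> last char: d
  7: dddadbb$ -> last char: $


BWT = bdbddad$


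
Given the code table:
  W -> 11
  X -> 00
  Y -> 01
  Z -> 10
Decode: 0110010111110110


Decoding:
01 -> Y
10 -> Z
01 -> Y
01 -> Y
11 -> W
11 -> W
01 -> Y
10 -> Z


Result: YZYYWWYZ


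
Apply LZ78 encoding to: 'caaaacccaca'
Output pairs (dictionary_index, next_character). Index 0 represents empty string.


LZ78 encoding steps:
Dictionary: {0: ''}
Step 1: w='' (idx 0), next='c' -> output (0, 'c'), add 'c' as idx 1
Step 2: w='' (idx 0), next='a' -> output (0, 'a'), add 'a' as idx 2
Step 3: w='a' (idx 2), next='a' -> output (2, 'a'), add 'aa' as idx 3
Step 4: w='a' (idx 2), next='c' -> output (2, 'c'), add 'ac' as idx 4
Step 5: w='c' (idx 1), next='c' -> output (1, 'c'), add 'cc' as idx 5
Step 6: w='ac' (idx 4), next='a' -> output (4, 'a'), add 'aca' as idx 6


Encoded: [(0, 'c'), (0, 'a'), (2, 'a'), (2, 'c'), (1, 'c'), (4, 'a')]


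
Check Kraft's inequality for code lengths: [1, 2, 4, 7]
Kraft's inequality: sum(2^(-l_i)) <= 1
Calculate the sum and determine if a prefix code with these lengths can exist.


Sum = 2^(-1) + 2^(-2) + 2^(-4) + 2^(-7)
    = 0.5 + 0.25 + 0.0625 + 0.0078125
    = 105/128 = 0.8203125
Since 0.8203125 <= 1, Kraft's inequality IS satisfied.
A prefix code with these lengths CAN exist.

Kraft sum = 0.8203125. Satisfied.


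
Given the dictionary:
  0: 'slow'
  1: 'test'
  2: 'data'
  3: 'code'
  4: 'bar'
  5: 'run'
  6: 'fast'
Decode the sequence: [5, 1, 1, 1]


Look up each index in the dictionary:
  5 -> 'run'
  1 -> 'test'
  1 -> 'test'
  1 -> 'test'

Decoded: "run test test test"


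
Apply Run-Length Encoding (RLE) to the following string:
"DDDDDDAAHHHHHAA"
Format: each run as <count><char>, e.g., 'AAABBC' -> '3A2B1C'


Scanning runs left to right:
  i=0: run of 'D' x 6 -> '6D'
  i=6: run of 'A' x 2 -> '2A'
  i=8: run of 'H' x 5 -> '5H'
  i=13: run of 'A' x 2 -> '2A'

RLE = 6D2A5H2A


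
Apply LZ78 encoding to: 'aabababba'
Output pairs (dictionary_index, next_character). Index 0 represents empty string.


LZ78 encoding steps:
Dictionary: {0: ''}
Step 1: w='' (idx 0), next='a' -> output (0, 'a'), add 'a' as idx 1
Step 2: w='a' (idx 1), next='b' -> output (1, 'b'), add 'ab' as idx 2
Step 3: w='ab' (idx 2), next='a' -> output (2, 'a'), add 'aba' as idx 3
Step 4: w='' (idx 0), next='b' -> output (0, 'b'), add 'b' as idx 4
Step 5: w='b' (idx 4), next='a' -> output (4, 'a'), add 'ba' as idx 5


Encoded: [(0, 'a'), (1, 'b'), (2, 'a'), (0, 'b'), (4, 'a')]


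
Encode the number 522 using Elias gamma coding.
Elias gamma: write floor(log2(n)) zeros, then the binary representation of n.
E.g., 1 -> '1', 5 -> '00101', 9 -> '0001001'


num_bits = floor(log2(522)) + 1 = 10
leading_zeros = num_bits - 1 = 9
binary(522) = 1000001010

Elias gamma(522) = '000000000' + '1000001010' = 0000000001000001010 (19 bits)


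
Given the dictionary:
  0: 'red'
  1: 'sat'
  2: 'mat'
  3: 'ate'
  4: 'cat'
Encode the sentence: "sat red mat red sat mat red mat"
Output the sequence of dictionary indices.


Look up each word in the dictionary:
  'sat' -> 1
  'red' -> 0
  'mat' -> 2
  'red' -> 0
  'sat' -> 1
  'mat' -> 2
  'red' -> 0
  'mat' -> 2

Encoded: [1, 0, 2, 0, 1, 2, 0, 2]


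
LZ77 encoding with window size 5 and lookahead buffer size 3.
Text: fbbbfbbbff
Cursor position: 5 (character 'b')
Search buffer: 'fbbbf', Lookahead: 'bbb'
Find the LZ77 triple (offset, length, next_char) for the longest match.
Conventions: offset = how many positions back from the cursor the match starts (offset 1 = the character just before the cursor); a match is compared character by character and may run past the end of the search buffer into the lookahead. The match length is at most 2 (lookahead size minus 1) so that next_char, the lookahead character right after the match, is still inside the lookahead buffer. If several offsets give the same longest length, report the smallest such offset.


Try each offset into the search buffer:
  offset=1 (pos 4, char 'f'): match length 0
  offset=2 (pos 3, char 'b'): match length 1
  offset=3 (pos 2, char 'b'): match length 2
  offset=4 (pos 1, char 'b'): match length 2
  offset=5 (pos 0, char 'f'): match length 0
Longest match has length 2, found at offsets 3, 4; take the smallest, offset 3.
next_char = character at position 5 + 2 = 7 -> 'b'

Best match: offset=3, length=2 (matching 'bb' starting at position 2)
LZ77 triple: (3, 2, 'b')


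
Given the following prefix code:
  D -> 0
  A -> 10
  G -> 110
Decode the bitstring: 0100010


Decoding step by step:
Bits 0 -> D
Bits 10 -> A
Bits 0 -> D
Bits 0 -> D
Bits 10 -> A


Decoded message: DADDA


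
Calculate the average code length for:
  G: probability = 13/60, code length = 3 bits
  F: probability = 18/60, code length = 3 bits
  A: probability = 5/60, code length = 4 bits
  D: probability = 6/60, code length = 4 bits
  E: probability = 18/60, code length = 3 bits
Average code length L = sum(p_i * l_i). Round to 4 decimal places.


Weighted contributions p_i * l_i:
  G: (13/60) * 3 = 39/60
  F: (18/60) * 3 = 54/60
  A: (5/60) * 4 = 20/60
  D: (6/60) * 4 = 24/60
  E: (18/60) * 3 = 54/60
Sum = (39 + 54 + 20 + 24 + 54)/60 = 191/60

L = 191/60 = 3.1833 bits/symbol


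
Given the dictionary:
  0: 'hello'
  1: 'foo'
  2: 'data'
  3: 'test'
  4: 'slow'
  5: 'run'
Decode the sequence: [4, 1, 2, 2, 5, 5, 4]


Look up each index in the dictionary:
  4 -> 'slow'
  1 -> 'foo'
  2 -> 'data'
  2 -> 'data'
  5 -> 'run'
  5 -> 'run'
  4 -> 'slow'

Decoded: "slow foo data data run run slow"


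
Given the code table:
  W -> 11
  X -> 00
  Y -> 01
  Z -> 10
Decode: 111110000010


Decoding:
11 -> W
11 -> W
10 -> Z
00 -> X
00 -> X
10 -> Z


Result: WWZXXZ


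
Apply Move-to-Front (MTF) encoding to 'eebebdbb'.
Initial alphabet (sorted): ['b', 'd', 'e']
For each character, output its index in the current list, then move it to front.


MTF encoding:
'e': index 2 in ['b', 'd', 'e'] -> ['e', 'b', 'd']
'e': index 0 in ['e', 'b', 'd'] -> ['e', 'b', 'd']
'b': index 1 in ['e', 'b', 'd'] -> ['b', 'e', 'd']
'e': index 1 in ['b', 'e', 'd'] -> ['e', 'b', 'd']
'b': index 1 in ['e', 'b', 'd'] -> ['b', 'e', 'd']
'd': index 2 in ['b', 'e', 'd'] -> ['d', 'b', 'e']
'b': index 1 in ['d', 'b', 'e'] -> ['b', 'd', 'e']
'b': index 0 in ['b', 'd', 'e'] -> ['b', 'd', 'e']


Output: [2, 0, 1, 1, 1, 2, 1, 0]


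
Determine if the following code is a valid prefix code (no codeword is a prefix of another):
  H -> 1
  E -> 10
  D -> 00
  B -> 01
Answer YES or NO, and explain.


Checking each pair (does one codeword prefix another?):
  H='1' vs E='10': prefix -- VIOLATION

NO -- this is NOT a valid prefix code. H (1) is a prefix of E (10).


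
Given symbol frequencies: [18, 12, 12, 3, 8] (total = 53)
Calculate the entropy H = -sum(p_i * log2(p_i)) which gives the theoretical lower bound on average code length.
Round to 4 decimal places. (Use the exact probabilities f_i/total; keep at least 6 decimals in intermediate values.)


Per-symbol terms -p_i * log2(p_i) with p_i = f_i/53:
  p = 18/53 = 0.339623: log2(p) = -1.557995, -p*log2(p) = 0.529131
  p = 12/53 = 0.226415: log2(p) = -2.142958, -p*log2(p) = 0.485198
  p = 12/53 = 0.226415: log2(p) = -2.142958, -p*log2(p) = 0.485198
  p = 3/53 = 0.056604: log2(p) = -4.142958, -p*log2(p) = 0.234507
  p = 8/53 = 0.150943: log2(p) = -2.727920, -p*log2(p) = 0.411762
H = 0.529131 + 0.485198 + 0.485198 + 0.234507 + 0.411762 = 2.145796

H = 2.1458 bits/symbol


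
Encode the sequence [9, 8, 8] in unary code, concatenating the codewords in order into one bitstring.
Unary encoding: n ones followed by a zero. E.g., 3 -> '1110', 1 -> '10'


Encode each number as n ones followed by a terminating 0:
  9 -> 1111111110 (10 bits)
  8 -> 111111110 (9 bits)
  8 -> 111111110 (9 bits)
Total length = 10 + 9 + 9 = 28 bits.

Unary([9, 8, 8]) = 1111111110111111110111111110 (28 bits)


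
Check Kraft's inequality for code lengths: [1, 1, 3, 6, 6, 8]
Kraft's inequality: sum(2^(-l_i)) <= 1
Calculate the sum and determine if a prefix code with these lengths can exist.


Sum = 2^(-1) + 2^(-1) + 2^(-3) + 2^(-6) + 2^(-6) + 2^(-8)
    = 0.5 + 0.5 + 0.125 + 0.015625 + 0.015625 + 0.00390625
    = 297/256 = 1.16015625
Since 1.16015625 > 1, Kraft's inequality is NOT satisfied.
A prefix code with these lengths CANNOT exist.

Kraft sum = 1.16015625. Not satisfied.


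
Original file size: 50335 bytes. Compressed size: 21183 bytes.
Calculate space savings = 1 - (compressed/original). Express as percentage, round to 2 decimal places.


ratio = compressed/original = 21183/50335 = 0.42084
savings = 1 - ratio = 1 - 0.42084 = 0.57916
as a percentage: 0.57916 * 100 = 57.92%

Space savings = 1 - 21183/50335 = 57.92%


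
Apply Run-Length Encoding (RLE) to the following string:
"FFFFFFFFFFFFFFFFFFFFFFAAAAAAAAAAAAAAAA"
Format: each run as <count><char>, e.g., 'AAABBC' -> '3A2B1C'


Scanning runs left to right:
  i=0: run of 'F' x 22 -> '22F'
  i=22: run of 'A' x 16 -> '16A'

RLE = 22F16A


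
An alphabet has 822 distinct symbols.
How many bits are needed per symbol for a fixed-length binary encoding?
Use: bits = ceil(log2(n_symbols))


log2(822) = 9.683
Bracket: 2^9 = 512 < 822 <= 2^10 = 1024
So ceil(log2(822)) = 10

bits = ceil(log2(822)) = ceil(9.683) = 10 bits


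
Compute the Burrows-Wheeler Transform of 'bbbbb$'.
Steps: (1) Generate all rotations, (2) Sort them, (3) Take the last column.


Rotations (sorted):
  0: $bbbbb -> last char: b
  1: b$bbbb -> last char: b
  2: bb$bbb -> last char: b
  3: bbb$bb -> last char: b
  4: bbbb$b -> last char: b
  5: bbbbb$ -> last char: $


BWT = bbbbb$


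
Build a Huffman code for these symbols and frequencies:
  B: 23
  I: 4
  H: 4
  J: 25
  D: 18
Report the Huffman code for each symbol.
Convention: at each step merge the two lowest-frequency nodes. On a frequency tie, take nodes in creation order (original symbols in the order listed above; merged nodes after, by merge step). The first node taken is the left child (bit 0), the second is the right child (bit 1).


Huffman tree construction:
Step 1: Merge I(4) + H(4) = 8
Step 2: Merge (I+H)(8) + D(18) = 26
Step 3: Merge B(23) + J(25) = 48
Step 4: Merge ((I+H)+D)(26) + (B+J)(48) = 74
Read each symbol's code off the tree from the root (left child = 0, right child = 1).

Codes:
  B: 10 (length 2)
  I: 000 (length 3)
  H: 001 (length 3)
  J: 11 (length 2)
  D: 01 (length 2)
Average code length: 156/74 = 2.1081 bits/symbol


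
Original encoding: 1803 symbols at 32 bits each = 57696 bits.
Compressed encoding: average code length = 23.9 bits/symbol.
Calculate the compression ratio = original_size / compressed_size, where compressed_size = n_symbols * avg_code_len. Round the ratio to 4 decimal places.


original_size = n_symbols * orig_bits = 1803 * 32 = 57696 bits
compressed_size = n_symbols * avg_code_len = 1803 * 23.9 = 43091.7 bits
ratio = original_size / compressed_size = 57696 / 43091.7 = 1.3389

Compression ratio = 1.3389


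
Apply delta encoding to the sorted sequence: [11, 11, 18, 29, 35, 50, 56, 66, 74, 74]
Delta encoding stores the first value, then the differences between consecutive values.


First value: 11
Deltas:
  11 - 11 = 0
  18 - 11 = 7
  29 - 18 = 11
  35 - 29 = 6
  50 - 35 = 15
  56 - 50 = 6
  66 - 56 = 10
  74 - 66 = 8
  74 - 74 = 0


Delta encoded: [11, 0, 7, 11, 6, 15, 6, 10, 8, 0]


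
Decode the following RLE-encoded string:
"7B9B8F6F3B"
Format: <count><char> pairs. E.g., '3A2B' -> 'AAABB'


Expanding each <count><char> pair:
  7B -> 'BBBBBBB'
  9B -> 'BBBBBBBBB'
  8F -> 'FFFFFFFF'
  6F -> 'FFFFFF'
  3B -> 'BBB'

Decoded = BBBBBBBBBBBBBBBBFFFFFFFFFFFFFFBBB


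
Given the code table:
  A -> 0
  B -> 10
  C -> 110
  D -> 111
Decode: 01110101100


Decoding:
0 -> A
111 -> D
0 -> A
10 -> B
110 -> C
0 -> A


Result: ADABCA


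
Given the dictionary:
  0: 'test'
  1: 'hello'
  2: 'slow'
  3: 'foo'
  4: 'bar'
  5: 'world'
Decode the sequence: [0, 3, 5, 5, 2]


Look up each index in the dictionary:
  0 -> 'test'
  3 -> 'foo'
  5 -> 'world'
  5 -> 'world'
  2 -> 'slow'

Decoded: "test foo world world slow"


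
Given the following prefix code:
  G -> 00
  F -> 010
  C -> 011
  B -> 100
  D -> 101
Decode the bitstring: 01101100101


Decoding step by step:
Bits 011 -> C
Bits 011 -> C
Bits 00 -> G
Bits 101 -> D


Decoded message: CCGD


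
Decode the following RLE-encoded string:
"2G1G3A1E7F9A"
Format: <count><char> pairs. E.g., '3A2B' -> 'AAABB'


Expanding each <count><char> pair:
  2G -> 'GG'
  1G -> 'G'
  3A -> 'AAA'
  1E -> 'E'
  7F -> 'FFFFFFF'
  9A -> 'AAAAAAAAA'

Decoded = GGGAAAEFFFFFFFAAAAAAAAA


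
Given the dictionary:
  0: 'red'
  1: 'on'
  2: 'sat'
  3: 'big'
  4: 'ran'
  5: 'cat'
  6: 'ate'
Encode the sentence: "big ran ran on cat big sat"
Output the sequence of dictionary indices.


Look up each word in the dictionary:
  'big' -> 3
  'ran' -> 4
  'ran' -> 4
  'on' -> 1
  'cat' -> 5
  'big' -> 3
  'sat' -> 2

Encoded: [3, 4, 4, 1, 5, 3, 2]


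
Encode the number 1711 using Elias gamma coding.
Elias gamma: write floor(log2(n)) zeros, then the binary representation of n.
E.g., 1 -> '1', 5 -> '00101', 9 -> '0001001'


num_bits = floor(log2(1711)) + 1 = 11
leading_zeros = num_bits - 1 = 10
binary(1711) = 11010101111

Elias gamma(1711) = '0000000000' + '11010101111' = 000000000011010101111 (21 bits)


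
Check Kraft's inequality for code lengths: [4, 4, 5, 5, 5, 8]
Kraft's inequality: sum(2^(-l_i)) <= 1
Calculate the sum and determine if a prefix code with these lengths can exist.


Sum = 2^(-4) + 2^(-4) + 2^(-5) + 2^(-5) + 2^(-5) + 2^(-8)
    = 0.0625 + 0.0625 + 0.03125 + 0.03125 + 0.03125 + 0.00390625
    = 57/256 = 0.22265625
Since 0.22265625 <= 1, Kraft's inequality IS satisfied.
A prefix code with these lengths CAN exist.

Kraft sum = 0.22265625. Satisfied.


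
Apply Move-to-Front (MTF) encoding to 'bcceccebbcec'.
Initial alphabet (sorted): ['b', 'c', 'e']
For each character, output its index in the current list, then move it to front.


MTF encoding:
'b': index 0 in ['b', 'c', 'e'] -> ['b', 'c', 'e']
'c': index 1 in ['b', 'c', 'e'] -> ['c', 'b', 'e']
'c': index 0 in ['c', 'b', 'e'] -> ['c', 'b', 'e']
'e': index 2 in ['c', 'b', 'e'] -> ['e', 'c', 'b']
'c': index 1 in ['e', 'c', 'b'] -> ['c', 'e', 'b']
'c': index 0 in ['c', 'e', 'b'] -> ['c', 'e', 'b']
'e': index 1 in ['c', 'e', 'b'] -> ['e', 'c', 'b']
'b': index 2 in ['e', 'c', 'b'] -> ['b', 'e', 'c']
'b': index 0 in ['b', 'e', 'c'] -> ['b', 'e', 'c']
'c': index 2 in ['b', 'e', 'c'] -> ['c', 'b', 'e']
'e': index 2 in ['c', 'b', 'e'] -> ['e', 'c', 'b']
'c': index 1 in ['e', 'c', 'b'] -> ['c', 'e', 'b']


Output: [0, 1, 0, 2, 1, 0, 1, 2, 0, 2, 2, 1]


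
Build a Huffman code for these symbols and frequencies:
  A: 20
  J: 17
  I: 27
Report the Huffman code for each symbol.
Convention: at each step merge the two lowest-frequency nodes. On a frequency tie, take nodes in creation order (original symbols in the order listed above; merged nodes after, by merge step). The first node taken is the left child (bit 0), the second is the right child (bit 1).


Huffman tree construction:
Step 1: Merge J(17) + A(20) = 37
Step 2: Merge I(27) + (J+A)(37) = 64
Read each symbol's code off the tree from the root (left child = 0, right child = 1).

Codes:
  A: 11 (length 2)
  J: 10 (length 2)
  I: 0 (length 1)
Average code length: 101/64 = 1.5781 bits/symbol
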